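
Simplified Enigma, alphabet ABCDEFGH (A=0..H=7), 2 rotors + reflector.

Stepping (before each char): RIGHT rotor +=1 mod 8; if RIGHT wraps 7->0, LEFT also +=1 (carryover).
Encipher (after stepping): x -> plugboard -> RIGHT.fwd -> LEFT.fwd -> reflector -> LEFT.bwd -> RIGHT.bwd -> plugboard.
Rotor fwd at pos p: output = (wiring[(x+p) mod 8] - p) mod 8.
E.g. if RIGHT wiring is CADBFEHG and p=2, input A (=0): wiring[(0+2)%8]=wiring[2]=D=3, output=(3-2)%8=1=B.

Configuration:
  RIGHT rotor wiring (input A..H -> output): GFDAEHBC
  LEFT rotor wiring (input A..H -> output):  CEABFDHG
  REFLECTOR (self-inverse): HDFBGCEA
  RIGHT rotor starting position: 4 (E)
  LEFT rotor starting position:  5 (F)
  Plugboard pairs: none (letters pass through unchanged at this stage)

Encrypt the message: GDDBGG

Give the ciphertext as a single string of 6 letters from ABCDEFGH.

Answer: DBBDEE

Derivation:
Char 1 ('G'): step: R->5, L=5; G->plug->G->R->D->L->F->refl->C->L'->B->R'->D->plug->D
Char 2 ('D'): step: R->6, L=5; D->plug->D->R->H->L->A->refl->H->L'->E->R'->B->plug->B
Char 3 ('D'): step: R->7, L=5; D->plug->D->R->E->L->H->refl->A->L'->H->R'->B->plug->B
Char 4 ('B'): step: R->0, L->6 (L advanced); B->plug->B->R->F->L->D->refl->B->L'->A->R'->D->plug->D
Char 5 ('G'): step: R->1, L=6; G->plug->G->R->B->L->A->refl->H->L'->G->R'->E->plug->E
Char 6 ('G'): step: R->2, L=6; G->plug->G->R->E->L->C->refl->F->L'->H->R'->E->plug->E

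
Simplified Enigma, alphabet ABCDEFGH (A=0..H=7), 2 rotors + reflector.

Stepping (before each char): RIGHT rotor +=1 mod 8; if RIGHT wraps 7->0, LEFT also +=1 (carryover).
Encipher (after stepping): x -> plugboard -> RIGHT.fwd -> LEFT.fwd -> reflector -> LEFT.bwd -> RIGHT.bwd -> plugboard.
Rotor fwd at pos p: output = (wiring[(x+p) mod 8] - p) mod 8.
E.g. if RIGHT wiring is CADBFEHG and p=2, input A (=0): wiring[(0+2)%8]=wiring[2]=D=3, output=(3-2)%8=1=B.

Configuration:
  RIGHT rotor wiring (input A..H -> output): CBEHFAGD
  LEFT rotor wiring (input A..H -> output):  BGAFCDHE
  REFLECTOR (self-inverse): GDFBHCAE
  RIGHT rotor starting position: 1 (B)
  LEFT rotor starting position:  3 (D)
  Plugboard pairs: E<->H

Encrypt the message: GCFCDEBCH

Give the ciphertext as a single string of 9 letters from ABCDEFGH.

Answer: EBCHFHGEB

Derivation:
Char 1 ('G'): step: R->2, L=3; G->plug->G->R->A->L->C->refl->F->L'->H->R'->H->plug->E
Char 2 ('C'): step: R->3, L=3; C->plug->C->R->F->L->G->refl->A->L'->C->R'->B->plug->B
Char 3 ('F'): step: R->4, L=3; F->plug->F->R->F->L->G->refl->A->L'->C->R'->C->plug->C
Char 4 ('C'): step: R->5, L=3; C->plug->C->R->G->L->D->refl->B->L'->E->R'->E->plug->H
Char 5 ('D'): step: R->6, L=3; D->plug->D->R->D->L->E->refl->H->L'->B->R'->F->plug->F
Char 6 ('E'): step: R->7, L=3; E->plug->H->R->H->L->F->refl->C->L'->A->R'->E->plug->H
Char 7 ('B'): step: R->0, L->4 (L advanced); B->plug->B->R->B->L->H->refl->E->L'->G->R'->G->plug->G
Char 8 ('C'): step: R->1, L=4; C->plug->C->R->G->L->E->refl->H->L'->B->R'->H->plug->E
Char 9 ('H'): step: R->2, L=4; H->plug->E->R->E->L->F->refl->C->L'->F->R'->B->plug->B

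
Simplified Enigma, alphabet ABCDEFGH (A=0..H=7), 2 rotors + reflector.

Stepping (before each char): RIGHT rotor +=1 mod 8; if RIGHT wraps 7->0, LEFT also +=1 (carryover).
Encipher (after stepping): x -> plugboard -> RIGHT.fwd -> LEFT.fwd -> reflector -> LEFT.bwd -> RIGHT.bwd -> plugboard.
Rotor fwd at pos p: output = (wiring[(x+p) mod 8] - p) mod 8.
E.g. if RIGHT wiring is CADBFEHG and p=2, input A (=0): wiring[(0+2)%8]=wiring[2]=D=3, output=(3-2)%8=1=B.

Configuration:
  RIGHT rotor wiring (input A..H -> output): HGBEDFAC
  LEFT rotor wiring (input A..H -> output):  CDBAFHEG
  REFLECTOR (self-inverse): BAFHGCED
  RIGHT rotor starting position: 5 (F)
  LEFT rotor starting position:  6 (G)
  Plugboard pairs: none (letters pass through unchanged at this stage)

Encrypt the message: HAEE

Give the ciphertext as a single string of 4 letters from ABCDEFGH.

Char 1 ('H'): step: R->6, L=6; H->plug->H->R->H->L->B->refl->A->L'->B->R'->C->plug->C
Char 2 ('A'): step: R->7, L=6; A->plug->A->R->D->L->F->refl->C->L'->F->R'->E->plug->E
Char 3 ('E'): step: R->0, L->7 (L advanced); E->plug->E->R->D->L->C->refl->F->L'->H->R'->A->plug->A
Char 4 ('E'): step: R->1, L=7; E->plug->E->R->E->L->B->refl->A->L'->G->R'->H->plug->H

Answer: CEAH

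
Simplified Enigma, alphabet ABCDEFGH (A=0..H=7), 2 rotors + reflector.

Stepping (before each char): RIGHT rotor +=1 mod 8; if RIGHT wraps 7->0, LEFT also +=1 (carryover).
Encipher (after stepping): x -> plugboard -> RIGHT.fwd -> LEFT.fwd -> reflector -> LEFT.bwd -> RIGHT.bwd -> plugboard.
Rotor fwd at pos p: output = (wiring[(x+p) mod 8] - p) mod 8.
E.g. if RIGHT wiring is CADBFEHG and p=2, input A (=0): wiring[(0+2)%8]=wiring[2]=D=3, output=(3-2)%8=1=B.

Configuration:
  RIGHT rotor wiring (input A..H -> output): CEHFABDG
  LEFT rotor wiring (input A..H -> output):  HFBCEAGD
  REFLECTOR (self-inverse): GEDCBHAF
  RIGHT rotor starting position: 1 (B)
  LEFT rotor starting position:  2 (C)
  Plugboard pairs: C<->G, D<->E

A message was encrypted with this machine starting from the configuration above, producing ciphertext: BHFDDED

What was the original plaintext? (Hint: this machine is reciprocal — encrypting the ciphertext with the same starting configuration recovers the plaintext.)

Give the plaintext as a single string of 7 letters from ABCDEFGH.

Char 1 ('B'): step: R->2, L=2; B->plug->B->R->D->L->G->refl->A->L'->B->R'->E->plug->D
Char 2 ('H'): step: R->3, L=2; H->plug->H->R->E->L->E->refl->B->L'->F->R'->B->plug->B
Char 3 ('F'): step: R->4, L=2; F->plug->F->R->A->L->H->refl->F->L'->G->R'->E->plug->D
Char 4 ('D'): step: R->5, L=2; D->plug->E->R->H->L->D->refl->C->L'->C->R'->F->plug->F
Char 5 ('D'): step: R->6, L=2; D->plug->E->R->B->L->A->refl->G->L'->D->R'->H->plug->H
Char 6 ('E'): step: R->7, L=2; E->plug->D->R->A->L->H->refl->F->L'->G->R'->E->plug->D
Char 7 ('D'): step: R->0, L->3 (L advanced); D->plug->E->R->A->L->H->refl->F->L'->C->R'->A->plug->A

Answer: DBDFHDA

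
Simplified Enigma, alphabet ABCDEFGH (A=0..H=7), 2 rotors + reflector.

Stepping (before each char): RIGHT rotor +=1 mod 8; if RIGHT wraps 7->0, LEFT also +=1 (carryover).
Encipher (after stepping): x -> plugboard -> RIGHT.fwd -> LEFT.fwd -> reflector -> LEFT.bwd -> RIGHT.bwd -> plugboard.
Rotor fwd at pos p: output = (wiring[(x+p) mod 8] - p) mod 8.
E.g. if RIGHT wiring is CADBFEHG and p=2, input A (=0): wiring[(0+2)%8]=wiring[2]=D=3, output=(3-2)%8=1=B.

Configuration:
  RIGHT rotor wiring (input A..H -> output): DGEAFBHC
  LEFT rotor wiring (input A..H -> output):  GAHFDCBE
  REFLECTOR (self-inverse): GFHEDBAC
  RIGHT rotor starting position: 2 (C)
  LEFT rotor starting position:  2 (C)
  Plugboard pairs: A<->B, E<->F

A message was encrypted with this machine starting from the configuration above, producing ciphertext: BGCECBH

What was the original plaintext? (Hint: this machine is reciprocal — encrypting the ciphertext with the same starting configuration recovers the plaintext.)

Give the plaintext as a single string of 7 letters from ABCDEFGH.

Char 1 ('B'): step: R->3, L=2; B->plug->A->R->F->L->C->refl->H->L'->E->R'->D->plug->D
Char 2 ('G'): step: R->4, L=2; G->plug->G->R->A->L->F->refl->B->L'->C->R'->F->plug->E
Char 3 ('C'): step: R->5, L=2; C->plug->C->R->F->L->C->refl->H->L'->E->R'->A->plug->B
Char 4 ('E'): step: R->6, L=2; E->plug->F->R->C->L->B->refl->F->L'->A->R'->D->plug->D
Char 5 ('C'): step: R->7, L=2; C->plug->C->R->H->L->G->refl->A->L'->D->R'->A->plug->B
Char 6 ('B'): step: R->0, L->3 (L advanced); B->plug->A->R->D->L->G->refl->A->L'->B->R'->F->plug->E
Char 7 ('H'): step: R->1, L=3; H->plug->H->R->C->L->H->refl->C->L'->A->R'->E->plug->F

Answer: DEBDBEF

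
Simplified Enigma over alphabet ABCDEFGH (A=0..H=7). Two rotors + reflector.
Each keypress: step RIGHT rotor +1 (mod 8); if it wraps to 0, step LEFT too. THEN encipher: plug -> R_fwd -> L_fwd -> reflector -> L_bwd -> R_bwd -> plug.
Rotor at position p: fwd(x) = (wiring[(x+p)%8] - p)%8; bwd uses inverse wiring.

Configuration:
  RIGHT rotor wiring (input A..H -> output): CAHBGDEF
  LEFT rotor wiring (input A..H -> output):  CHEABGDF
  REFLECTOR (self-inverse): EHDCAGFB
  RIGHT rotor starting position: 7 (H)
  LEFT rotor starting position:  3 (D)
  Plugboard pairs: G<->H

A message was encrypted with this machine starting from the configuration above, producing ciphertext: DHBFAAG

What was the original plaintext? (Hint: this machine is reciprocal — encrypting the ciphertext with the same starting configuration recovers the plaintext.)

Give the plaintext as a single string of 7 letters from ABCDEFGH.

Answer: GCGAHBE

Derivation:
Char 1 ('D'): step: R->0, L->4 (L advanced); D->plug->D->R->B->L->C->refl->D->L'->F->R'->H->plug->G
Char 2 ('H'): step: R->1, L=4; H->plug->G->R->E->L->G->refl->F->L'->A->R'->C->plug->C
Char 3 ('B'): step: R->2, L=4; B->plug->B->R->H->L->E->refl->A->L'->G->R'->H->plug->G
Char 4 ('F'): step: R->3, L=4; F->plug->F->R->H->L->E->refl->A->L'->G->R'->A->plug->A
Char 5 ('A'): step: R->4, L=4; A->plug->A->R->C->L->H->refl->B->L'->D->R'->G->plug->H
Char 6 ('A'): step: R->5, L=4; A->plug->A->R->G->L->A->refl->E->L'->H->R'->B->plug->B
Char 7 ('G'): step: R->6, L=4; G->plug->H->R->F->L->D->refl->C->L'->B->R'->E->plug->E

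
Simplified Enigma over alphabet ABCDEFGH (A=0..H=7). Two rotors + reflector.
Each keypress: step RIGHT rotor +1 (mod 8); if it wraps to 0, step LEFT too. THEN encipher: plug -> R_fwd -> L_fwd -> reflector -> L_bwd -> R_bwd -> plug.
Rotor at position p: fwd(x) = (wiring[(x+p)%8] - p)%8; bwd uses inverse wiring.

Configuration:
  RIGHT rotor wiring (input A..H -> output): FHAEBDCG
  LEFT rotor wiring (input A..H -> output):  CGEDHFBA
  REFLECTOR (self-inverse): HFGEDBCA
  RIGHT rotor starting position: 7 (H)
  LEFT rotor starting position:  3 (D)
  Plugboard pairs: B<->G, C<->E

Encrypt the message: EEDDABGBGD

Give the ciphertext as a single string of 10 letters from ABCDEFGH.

Char 1 ('E'): step: R->0, L->4 (L advanced); E->plug->C->R->A->L->D->refl->E->L'->D->R'->F->plug->F
Char 2 ('E'): step: R->1, L=4; E->plug->C->R->D->L->E->refl->D->L'->A->R'->D->plug->D
Char 3 ('D'): step: R->2, L=4; D->plug->D->R->B->L->B->refl->F->L'->C->R'->B->plug->G
Char 4 ('D'): step: R->3, L=4; D->plug->D->R->H->L->H->refl->A->L'->G->R'->B->plug->G
Char 5 ('A'): step: R->4, L=4; A->plug->A->R->F->L->C->refl->G->L'->E->R'->G->plug->B
Char 6 ('B'): step: R->5, L=4; B->plug->G->R->H->L->H->refl->A->L'->G->R'->A->plug->A
Char 7 ('G'): step: R->6, L=4; G->plug->B->R->A->L->D->refl->E->L'->D->R'->G->plug->B
Char 8 ('B'): step: R->7, L=4; B->plug->G->R->E->L->G->refl->C->L'->F->R'->E->plug->C
Char 9 ('G'): step: R->0, L->5 (L advanced); G->plug->B->R->H->L->C->refl->G->L'->G->R'->H->plug->H
Char 10 ('D'): step: R->1, L=5; D->plug->D->R->A->L->A->refl->H->L'->F->R'->G->plug->B

Answer: FDGGBABCHB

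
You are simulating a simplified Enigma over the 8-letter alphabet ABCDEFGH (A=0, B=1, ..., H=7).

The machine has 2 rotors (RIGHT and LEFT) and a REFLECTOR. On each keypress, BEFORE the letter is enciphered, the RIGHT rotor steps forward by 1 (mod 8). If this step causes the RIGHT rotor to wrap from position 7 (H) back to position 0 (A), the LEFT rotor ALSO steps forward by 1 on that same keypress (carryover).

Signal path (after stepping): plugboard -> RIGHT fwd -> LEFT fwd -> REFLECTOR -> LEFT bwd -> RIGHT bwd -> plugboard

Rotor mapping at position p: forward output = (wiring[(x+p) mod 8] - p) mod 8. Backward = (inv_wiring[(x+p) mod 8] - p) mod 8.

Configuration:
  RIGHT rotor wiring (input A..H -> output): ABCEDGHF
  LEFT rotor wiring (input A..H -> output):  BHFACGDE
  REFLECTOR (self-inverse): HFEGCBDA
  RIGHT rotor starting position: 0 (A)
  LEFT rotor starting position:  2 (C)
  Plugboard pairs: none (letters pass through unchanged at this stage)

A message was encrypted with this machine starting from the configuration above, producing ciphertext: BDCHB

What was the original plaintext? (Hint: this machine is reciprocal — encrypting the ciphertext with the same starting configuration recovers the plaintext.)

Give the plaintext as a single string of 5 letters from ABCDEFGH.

Char 1 ('B'): step: R->1, L=2; B->plug->B->R->B->L->G->refl->D->L'->A->R'->A->plug->A
Char 2 ('D'): step: R->2, L=2; D->plug->D->R->E->L->B->refl->F->L'->H->R'->H->plug->H
Char 3 ('C'): step: R->3, L=2; C->plug->C->R->D->L->E->refl->C->L'->F->R'->F->plug->F
Char 4 ('H'): step: R->4, L=2; H->plug->H->R->A->L->D->refl->G->L'->B->R'->D->plug->D
Char 5 ('B'): step: R->5, L=2; B->plug->B->R->C->L->A->refl->H->L'->G->R'->H->plug->H

Answer: AHFDH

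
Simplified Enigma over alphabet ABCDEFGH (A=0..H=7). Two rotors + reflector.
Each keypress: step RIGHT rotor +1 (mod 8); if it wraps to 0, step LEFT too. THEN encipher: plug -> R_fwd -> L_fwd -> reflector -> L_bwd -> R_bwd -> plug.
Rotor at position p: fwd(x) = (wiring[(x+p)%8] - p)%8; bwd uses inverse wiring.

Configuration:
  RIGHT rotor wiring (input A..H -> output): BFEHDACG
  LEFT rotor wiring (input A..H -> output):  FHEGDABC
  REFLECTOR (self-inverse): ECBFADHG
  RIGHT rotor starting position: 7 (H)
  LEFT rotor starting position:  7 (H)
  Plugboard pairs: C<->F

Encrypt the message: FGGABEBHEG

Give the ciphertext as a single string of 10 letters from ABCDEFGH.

Answer: CDDBGDAGHE

Derivation:
Char 1 ('F'): step: R->0, L->0 (L advanced); F->plug->C->R->E->L->D->refl->F->L'->A->R'->F->plug->C
Char 2 ('G'): step: R->1, L=0; G->plug->G->R->F->L->A->refl->E->L'->C->R'->D->plug->D
Char 3 ('G'): step: R->2, L=0; G->plug->G->R->H->L->C->refl->B->L'->G->R'->D->plug->D
Char 4 ('A'): step: R->3, L=0; A->plug->A->R->E->L->D->refl->F->L'->A->R'->B->plug->B
Char 5 ('B'): step: R->4, L=0; B->plug->B->R->E->L->D->refl->F->L'->A->R'->G->plug->G
Char 6 ('E'): step: R->5, L=0; E->plug->E->R->A->L->F->refl->D->L'->E->R'->D->plug->D
Char 7 ('B'): step: R->6, L=0; B->plug->B->R->A->L->F->refl->D->L'->E->R'->A->plug->A
Char 8 ('H'): step: R->7, L=0; H->plug->H->R->D->L->G->refl->H->L'->B->R'->G->plug->G
Char 9 ('E'): step: R->0, L->1 (L advanced); E->plug->E->R->D->L->C->refl->B->L'->G->R'->H->plug->H
Char 10 ('G'): step: R->1, L=1; G->plug->G->R->F->L->A->refl->E->L'->H->R'->E->plug->E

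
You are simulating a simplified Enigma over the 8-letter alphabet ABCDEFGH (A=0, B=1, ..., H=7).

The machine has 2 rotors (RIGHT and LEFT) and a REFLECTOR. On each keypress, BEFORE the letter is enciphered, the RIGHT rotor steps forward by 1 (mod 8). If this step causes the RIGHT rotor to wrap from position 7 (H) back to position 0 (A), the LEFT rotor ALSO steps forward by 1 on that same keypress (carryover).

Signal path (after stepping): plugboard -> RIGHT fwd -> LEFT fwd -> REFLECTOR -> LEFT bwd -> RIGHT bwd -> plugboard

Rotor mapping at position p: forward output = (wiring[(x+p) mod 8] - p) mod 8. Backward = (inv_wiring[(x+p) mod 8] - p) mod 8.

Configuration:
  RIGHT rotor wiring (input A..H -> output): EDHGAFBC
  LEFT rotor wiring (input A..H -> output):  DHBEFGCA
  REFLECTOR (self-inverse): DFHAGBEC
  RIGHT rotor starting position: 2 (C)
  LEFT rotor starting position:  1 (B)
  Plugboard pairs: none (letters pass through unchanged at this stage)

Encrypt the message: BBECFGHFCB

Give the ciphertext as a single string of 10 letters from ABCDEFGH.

Char 1 ('B'): step: R->3, L=1; B->plug->B->R->F->L->B->refl->F->L'->E->R'->H->plug->H
Char 2 ('B'): step: R->4, L=1; B->plug->B->R->B->L->A->refl->D->L'->C->R'->H->plug->H
Char 3 ('E'): step: R->5, L=1; E->plug->E->R->G->L->H->refl->C->L'->H->R'->D->plug->D
Char 4 ('C'): step: R->6, L=1; C->plug->C->R->G->L->H->refl->C->L'->H->R'->H->plug->H
Char 5 ('F'): step: R->7, L=1; F->plug->F->R->B->L->A->refl->D->L'->C->R'->H->plug->H
Char 6 ('G'): step: R->0, L->2 (L advanced); G->plug->G->R->B->L->C->refl->H->L'->A->R'->E->plug->E
Char 7 ('H'): step: R->1, L=2; H->plug->H->R->D->L->E->refl->G->L'->F->R'->C->plug->C
Char 8 ('F'): step: R->2, L=2; F->plug->F->R->A->L->H->refl->C->L'->B->R'->H->plug->H
Char 9 ('C'): step: R->3, L=2; C->plug->C->R->C->L->D->refl->A->L'->E->R'->H->plug->H
Char 10 ('B'): step: R->4, L=2; B->plug->B->R->B->L->C->refl->H->L'->A->R'->E->plug->E

Answer: HHDHHECHHE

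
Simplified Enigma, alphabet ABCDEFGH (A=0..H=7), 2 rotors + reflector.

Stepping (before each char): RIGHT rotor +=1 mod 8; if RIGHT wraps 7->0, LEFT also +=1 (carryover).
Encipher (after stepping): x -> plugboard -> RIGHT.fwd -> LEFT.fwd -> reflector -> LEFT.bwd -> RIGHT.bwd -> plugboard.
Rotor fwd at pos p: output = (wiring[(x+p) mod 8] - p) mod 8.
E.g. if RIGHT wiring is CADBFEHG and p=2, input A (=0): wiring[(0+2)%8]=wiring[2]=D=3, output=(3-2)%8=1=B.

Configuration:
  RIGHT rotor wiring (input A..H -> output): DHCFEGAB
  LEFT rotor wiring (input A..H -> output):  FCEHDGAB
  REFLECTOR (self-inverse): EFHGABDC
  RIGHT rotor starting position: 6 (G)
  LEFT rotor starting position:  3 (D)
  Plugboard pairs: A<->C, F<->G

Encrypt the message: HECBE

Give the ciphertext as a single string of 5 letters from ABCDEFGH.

Char 1 ('H'): step: R->7, L=3; H->plug->H->R->B->L->A->refl->E->L'->A->R'->C->plug->A
Char 2 ('E'): step: R->0, L->4 (L advanced); E->plug->E->R->E->L->B->refl->F->L'->D->R'->A->plug->C
Char 3 ('C'): step: R->1, L=4; C->plug->A->R->G->L->A->refl->E->L'->C->R'->H->plug->H
Char 4 ('B'): step: R->2, L=4; B->plug->B->R->D->L->F->refl->B->L'->E->R'->D->plug->D
Char 5 ('E'): step: R->3, L=4; E->plug->E->R->G->L->A->refl->E->L'->C->R'->A->plug->C

Answer: ACHDC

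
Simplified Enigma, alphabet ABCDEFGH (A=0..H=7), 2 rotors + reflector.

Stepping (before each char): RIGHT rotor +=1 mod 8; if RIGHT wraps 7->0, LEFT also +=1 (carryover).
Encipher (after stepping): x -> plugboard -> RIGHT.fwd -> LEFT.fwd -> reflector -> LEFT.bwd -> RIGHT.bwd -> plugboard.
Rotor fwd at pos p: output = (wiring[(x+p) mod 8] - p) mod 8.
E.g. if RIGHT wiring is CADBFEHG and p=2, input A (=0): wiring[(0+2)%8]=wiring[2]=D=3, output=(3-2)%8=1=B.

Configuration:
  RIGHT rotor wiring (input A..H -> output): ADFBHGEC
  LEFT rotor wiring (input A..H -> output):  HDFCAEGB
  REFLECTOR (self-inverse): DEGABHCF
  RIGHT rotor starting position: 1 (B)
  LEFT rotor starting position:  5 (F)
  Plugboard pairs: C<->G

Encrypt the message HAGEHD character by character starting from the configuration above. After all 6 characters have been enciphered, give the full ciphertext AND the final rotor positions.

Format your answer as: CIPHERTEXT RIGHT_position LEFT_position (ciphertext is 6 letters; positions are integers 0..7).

Answer: ECDFAF 7 5

Derivation:
Char 1 ('H'): step: R->2, L=5; H->plug->H->R->B->L->B->refl->E->L'->C->R'->E->plug->E
Char 2 ('A'): step: R->3, L=5; A->plug->A->R->G->L->F->refl->H->L'->A->R'->G->plug->C
Char 3 ('G'): step: R->4, L=5; G->plug->C->R->A->L->H->refl->F->L'->G->R'->D->plug->D
Char 4 ('E'): step: R->5, L=5; E->plug->E->R->G->L->F->refl->H->L'->A->R'->F->plug->F
Char 5 ('H'): step: R->6, L=5; H->plug->H->R->A->L->H->refl->F->L'->G->R'->A->plug->A
Char 6 ('D'): step: R->7, L=5; D->plug->D->R->G->L->F->refl->H->L'->A->R'->F->plug->F
Final: ciphertext=ECDFAF, RIGHT=7, LEFT=5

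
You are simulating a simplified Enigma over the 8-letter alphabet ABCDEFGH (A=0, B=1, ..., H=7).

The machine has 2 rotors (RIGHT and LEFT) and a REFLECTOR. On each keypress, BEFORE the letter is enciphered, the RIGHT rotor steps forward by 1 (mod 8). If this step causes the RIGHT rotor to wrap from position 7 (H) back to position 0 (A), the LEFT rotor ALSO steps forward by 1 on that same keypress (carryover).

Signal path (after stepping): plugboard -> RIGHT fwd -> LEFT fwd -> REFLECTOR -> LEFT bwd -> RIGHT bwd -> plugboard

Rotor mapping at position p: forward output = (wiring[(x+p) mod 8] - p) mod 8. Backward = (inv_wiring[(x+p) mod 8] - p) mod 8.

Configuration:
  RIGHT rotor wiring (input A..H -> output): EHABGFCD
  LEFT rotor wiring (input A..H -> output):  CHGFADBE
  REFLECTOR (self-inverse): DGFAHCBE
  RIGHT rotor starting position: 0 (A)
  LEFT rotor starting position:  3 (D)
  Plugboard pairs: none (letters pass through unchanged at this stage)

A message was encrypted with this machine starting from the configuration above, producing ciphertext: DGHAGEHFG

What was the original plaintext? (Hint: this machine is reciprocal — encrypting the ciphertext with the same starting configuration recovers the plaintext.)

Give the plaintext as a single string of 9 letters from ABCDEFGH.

Char 1 ('D'): step: R->1, L=3; D->plug->D->R->F->L->H->refl->E->L'->G->R'->A->plug->A
Char 2 ('G'): step: R->2, L=3; G->plug->G->R->C->L->A->refl->D->L'->H->R'->B->plug->B
Char 3 ('H'): step: R->3, L=3; H->plug->H->R->F->L->H->refl->E->L'->G->R'->A->plug->A
Char 4 ('A'): step: R->4, L=3; A->plug->A->R->C->L->A->refl->D->L'->H->R'->D->plug->D
Char 5 ('G'): step: R->5, L=3; G->plug->G->R->E->L->B->refl->G->L'->D->R'->F->plug->F
Char 6 ('E'): step: R->6, L=3; E->plug->E->R->C->L->A->refl->D->L'->H->R'->H->plug->H
Char 7 ('H'): step: R->7, L=3; H->plug->H->R->D->L->G->refl->B->L'->E->R'->A->plug->A
Char 8 ('F'): step: R->0, L->4 (L advanced); F->plug->F->R->F->L->D->refl->A->L'->D->R'->H->plug->H
Char 9 ('G'): step: R->1, L=4; G->plug->G->R->C->L->F->refl->C->L'->G->R'->A->plug->A

Answer: ABADFHAHA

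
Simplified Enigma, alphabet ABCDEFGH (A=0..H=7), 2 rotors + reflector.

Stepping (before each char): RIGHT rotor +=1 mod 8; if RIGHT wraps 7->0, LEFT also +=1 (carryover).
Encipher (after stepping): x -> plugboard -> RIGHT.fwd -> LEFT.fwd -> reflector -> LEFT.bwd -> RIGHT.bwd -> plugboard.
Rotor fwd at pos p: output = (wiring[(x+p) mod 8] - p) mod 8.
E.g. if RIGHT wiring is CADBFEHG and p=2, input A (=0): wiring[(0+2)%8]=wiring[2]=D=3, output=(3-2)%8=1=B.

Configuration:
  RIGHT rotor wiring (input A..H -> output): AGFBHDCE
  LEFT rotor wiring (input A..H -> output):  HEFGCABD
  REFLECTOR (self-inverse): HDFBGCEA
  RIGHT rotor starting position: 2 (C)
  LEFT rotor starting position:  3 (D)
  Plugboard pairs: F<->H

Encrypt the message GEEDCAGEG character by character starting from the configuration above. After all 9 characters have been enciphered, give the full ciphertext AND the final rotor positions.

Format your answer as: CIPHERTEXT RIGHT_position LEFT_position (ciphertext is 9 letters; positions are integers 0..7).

Char 1 ('G'): step: R->3, L=3; G->plug->G->R->D->L->G->refl->E->L'->F->R'->F->plug->H
Char 2 ('E'): step: R->4, L=3; E->plug->E->R->E->L->A->refl->H->L'->B->R'->G->plug->G
Char 3 ('E'): step: R->5, L=3; E->plug->E->R->B->L->H->refl->A->L'->E->R'->G->plug->G
Char 4 ('D'): step: R->6, L=3; D->plug->D->R->A->L->D->refl->B->L'->G->R'->B->plug->B
Char 5 ('C'): step: R->7, L=3; C->plug->C->R->H->L->C->refl->F->L'->C->R'->E->plug->E
Char 6 ('A'): step: R->0, L->4 (L advanced); A->plug->A->R->A->L->G->refl->E->L'->B->R'->D->plug->D
Char 7 ('G'): step: R->1, L=4; G->plug->G->R->D->L->H->refl->A->L'->F->R'->A->plug->A
Char 8 ('E'): step: R->2, L=4; E->plug->E->R->A->L->G->refl->E->L'->B->R'->D->plug->D
Char 9 ('G'): step: R->3, L=4; G->plug->G->R->D->L->H->refl->A->L'->F->R'->F->plug->H
Final: ciphertext=HGGBEDADH, RIGHT=3, LEFT=4

Answer: HGGBEDADH 3 4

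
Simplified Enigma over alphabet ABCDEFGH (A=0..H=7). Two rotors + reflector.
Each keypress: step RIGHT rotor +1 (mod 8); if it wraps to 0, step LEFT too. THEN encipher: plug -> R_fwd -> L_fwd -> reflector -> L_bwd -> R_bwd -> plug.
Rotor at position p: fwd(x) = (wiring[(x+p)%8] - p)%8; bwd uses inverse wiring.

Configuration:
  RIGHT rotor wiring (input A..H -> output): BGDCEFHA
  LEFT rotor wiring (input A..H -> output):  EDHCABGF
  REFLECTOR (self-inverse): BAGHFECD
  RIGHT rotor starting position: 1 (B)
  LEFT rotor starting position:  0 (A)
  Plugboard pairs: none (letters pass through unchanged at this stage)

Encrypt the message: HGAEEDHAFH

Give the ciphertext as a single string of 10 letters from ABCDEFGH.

Answer: EFGBFFAFEB

Derivation:
Char 1 ('H'): step: R->2, L=0; H->plug->H->R->E->L->A->refl->B->L'->F->R'->E->plug->E
Char 2 ('G'): step: R->3, L=0; G->plug->G->R->D->L->C->refl->G->L'->G->R'->F->plug->F
Char 3 ('A'): step: R->4, L=0; A->plug->A->R->A->L->E->refl->F->L'->H->R'->G->plug->G
Char 4 ('E'): step: R->5, L=0; E->plug->E->R->B->L->D->refl->H->L'->C->R'->B->plug->B
Char 5 ('E'): step: R->6, L=0; E->plug->E->R->F->L->B->refl->A->L'->E->R'->F->plug->F
Char 6 ('D'): step: R->7, L=0; D->plug->D->R->E->L->A->refl->B->L'->F->R'->F->plug->F
Char 7 ('H'): step: R->0, L->1 (L advanced); H->plug->H->R->A->L->C->refl->G->L'->B->R'->A->plug->A
Char 8 ('A'): step: R->1, L=1; A->plug->A->R->F->L->F->refl->E->L'->G->R'->F->plug->F
Char 9 ('F'): step: R->2, L=1; F->plug->F->R->G->L->E->refl->F->L'->F->R'->E->plug->E
Char 10 ('H'): step: R->3, L=1; H->plug->H->R->A->L->C->refl->G->L'->B->R'->B->plug->B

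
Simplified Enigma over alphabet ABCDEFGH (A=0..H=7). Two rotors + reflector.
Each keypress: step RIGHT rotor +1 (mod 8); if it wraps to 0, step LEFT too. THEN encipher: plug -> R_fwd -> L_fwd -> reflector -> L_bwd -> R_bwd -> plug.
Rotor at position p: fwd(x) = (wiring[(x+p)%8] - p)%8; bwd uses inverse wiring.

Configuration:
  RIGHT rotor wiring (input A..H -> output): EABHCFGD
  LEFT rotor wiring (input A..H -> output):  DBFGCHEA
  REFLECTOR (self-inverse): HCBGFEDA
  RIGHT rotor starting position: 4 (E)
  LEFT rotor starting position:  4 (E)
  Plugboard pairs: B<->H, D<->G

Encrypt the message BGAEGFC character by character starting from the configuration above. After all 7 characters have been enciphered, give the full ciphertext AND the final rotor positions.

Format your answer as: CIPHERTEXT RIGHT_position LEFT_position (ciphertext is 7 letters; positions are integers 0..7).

Char 1 ('B'): step: R->5, L=4; B->plug->H->R->F->L->F->refl->E->L'->D->R'->E->plug->E
Char 2 ('G'): step: R->6, L=4; G->plug->D->R->C->L->A->refl->H->L'->E->R'->G->plug->D
Char 3 ('A'): step: R->7, L=4; A->plug->A->R->E->L->H->refl->A->L'->C->R'->D->plug->G
Char 4 ('E'): step: R->0, L->5 (L advanced); E->plug->E->R->C->L->D->refl->G->L'->D->R'->H->plug->B
Char 5 ('G'): step: R->1, L=5; G->plug->D->R->B->L->H->refl->A->L'->F->R'->F->plug->F
Char 6 ('F'): step: R->2, L=5; F->plug->F->R->B->L->H->refl->A->L'->F->R'->B->plug->H
Char 7 ('C'): step: R->3, L=5; C->plug->C->R->C->L->D->refl->G->L'->D->R'->D->plug->G
Final: ciphertext=EDGBFHG, RIGHT=3, LEFT=5

Answer: EDGBFHG 3 5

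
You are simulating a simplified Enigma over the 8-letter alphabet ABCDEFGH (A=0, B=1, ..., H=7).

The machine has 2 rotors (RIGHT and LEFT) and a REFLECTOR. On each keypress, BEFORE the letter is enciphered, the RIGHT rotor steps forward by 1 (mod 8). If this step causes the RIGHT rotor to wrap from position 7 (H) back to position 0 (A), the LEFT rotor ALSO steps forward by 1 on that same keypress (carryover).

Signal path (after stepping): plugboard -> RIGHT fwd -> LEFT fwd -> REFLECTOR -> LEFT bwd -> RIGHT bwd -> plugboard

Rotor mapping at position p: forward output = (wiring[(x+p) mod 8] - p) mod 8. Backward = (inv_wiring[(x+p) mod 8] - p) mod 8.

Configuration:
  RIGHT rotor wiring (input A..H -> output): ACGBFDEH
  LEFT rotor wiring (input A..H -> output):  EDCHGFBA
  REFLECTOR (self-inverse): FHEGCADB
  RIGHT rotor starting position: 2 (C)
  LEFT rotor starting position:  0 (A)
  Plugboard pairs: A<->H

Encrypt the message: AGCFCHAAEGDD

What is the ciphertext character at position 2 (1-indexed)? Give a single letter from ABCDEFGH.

Char 1 ('A'): step: R->3, L=0; A->plug->H->R->D->L->H->refl->B->L'->G->R'->A->plug->H
Char 2 ('G'): step: R->4, L=0; G->plug->G->R->C->L->C->refl->E->L'->A->R'->C->plug->C

C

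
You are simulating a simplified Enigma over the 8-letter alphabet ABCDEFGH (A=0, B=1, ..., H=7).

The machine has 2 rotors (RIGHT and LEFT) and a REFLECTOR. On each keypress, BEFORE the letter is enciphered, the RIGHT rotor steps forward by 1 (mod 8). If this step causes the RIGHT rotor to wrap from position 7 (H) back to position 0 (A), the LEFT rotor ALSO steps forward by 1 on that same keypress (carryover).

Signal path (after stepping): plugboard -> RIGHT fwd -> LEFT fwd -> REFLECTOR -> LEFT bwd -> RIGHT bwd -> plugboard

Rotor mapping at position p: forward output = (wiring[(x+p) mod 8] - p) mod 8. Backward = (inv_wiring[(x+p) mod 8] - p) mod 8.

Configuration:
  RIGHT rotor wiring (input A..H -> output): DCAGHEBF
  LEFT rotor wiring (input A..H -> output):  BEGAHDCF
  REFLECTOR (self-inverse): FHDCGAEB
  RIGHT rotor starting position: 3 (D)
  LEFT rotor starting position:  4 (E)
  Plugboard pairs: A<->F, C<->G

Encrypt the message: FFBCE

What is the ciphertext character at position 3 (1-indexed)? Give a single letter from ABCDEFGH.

Char 1 ('F'): step: R->4, L=4; F->plug->A->R->D->L->B->refl->H->L'->B->R'->D->plug->D
Char 2 ('F'): step: R->5, L=4; F->plug->A->R->H->L->E->refl->G->L'->C->R'->H->plug->H
Char 3 ('B'): step: R->6, L=4; B->plug->B->R->H->L->E->refl->G->L'->C->R'->E->plug->E

E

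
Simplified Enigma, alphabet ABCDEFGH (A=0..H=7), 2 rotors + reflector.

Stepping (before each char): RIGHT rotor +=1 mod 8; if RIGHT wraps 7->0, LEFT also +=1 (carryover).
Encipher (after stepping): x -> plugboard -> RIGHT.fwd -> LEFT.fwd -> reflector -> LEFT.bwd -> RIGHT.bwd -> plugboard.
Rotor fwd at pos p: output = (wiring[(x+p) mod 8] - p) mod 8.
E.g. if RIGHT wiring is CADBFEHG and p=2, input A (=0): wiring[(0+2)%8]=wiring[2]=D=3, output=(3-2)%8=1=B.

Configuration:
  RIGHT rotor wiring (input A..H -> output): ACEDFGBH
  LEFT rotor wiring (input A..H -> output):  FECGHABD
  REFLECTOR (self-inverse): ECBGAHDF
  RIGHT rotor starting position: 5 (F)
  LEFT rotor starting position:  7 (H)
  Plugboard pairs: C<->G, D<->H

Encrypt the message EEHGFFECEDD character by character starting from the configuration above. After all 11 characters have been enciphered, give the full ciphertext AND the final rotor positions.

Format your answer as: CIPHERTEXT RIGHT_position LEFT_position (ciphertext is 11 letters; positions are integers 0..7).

Answer: CDDCBDCGGFE 0 1

Derivation:
Char 1 ('E'): step: R->6, L=7; E->plug->E->R->G->L->B->refl->C->L'->H->R'->G->plug->C
Char 2 ('E'): step: R->7, L=7; E->plug->E->R->E->L->H->refl->F->L'->C->R'->H->plug->D
Char 3 ('H'): step: R->0, L->0 (L advanced); H->plug->D->R->D->L->G->refl->D->L'->H->R'->H->plug->D
Char 4 ('G'): step: R->1, L=0; G->plug->C->R->C->L->C->refl->B->L'->G->R'->G->plug->C
Char 5 ('F'): step: R->2, L=0; F->plug->F->R->F->L->A->refl->E->L'->B->R'->B->plug->B
Char 6 ('F'): step: R->3, L=0; F->plug->F->R->F->L->A->refl->E->L'->B->R'->H->plug->D
Char 7 ('E'): step: R->4, L=0; E->plug->E->R->E->L->H->refl->F->L'->A->R'->G->plug->C
Char 8 ('C'): step: R->5, L=0; C->plug->G->R->G->L->B->refl->C->L'->C->R'->C->plug->G
Char 9 ('E'): step: R->6, L=0; E->plug->E->R->G->L->B->refl->C->L'->C->R'->C->plug->G
Char 10 ('D'): step: R->7, L=0; D->plug->H->R->C->L->C->refl->B->L'->G->R'->F->plug->F
Char 11 ('D'): step: R->0, L->1 (L advanced); D->plug->H->R->H->L->E->refl->A->L'->F->R'->E->plug->E
Final: ciphertext=CDDCBDCGGFE, RIGHT=0, LEFT=1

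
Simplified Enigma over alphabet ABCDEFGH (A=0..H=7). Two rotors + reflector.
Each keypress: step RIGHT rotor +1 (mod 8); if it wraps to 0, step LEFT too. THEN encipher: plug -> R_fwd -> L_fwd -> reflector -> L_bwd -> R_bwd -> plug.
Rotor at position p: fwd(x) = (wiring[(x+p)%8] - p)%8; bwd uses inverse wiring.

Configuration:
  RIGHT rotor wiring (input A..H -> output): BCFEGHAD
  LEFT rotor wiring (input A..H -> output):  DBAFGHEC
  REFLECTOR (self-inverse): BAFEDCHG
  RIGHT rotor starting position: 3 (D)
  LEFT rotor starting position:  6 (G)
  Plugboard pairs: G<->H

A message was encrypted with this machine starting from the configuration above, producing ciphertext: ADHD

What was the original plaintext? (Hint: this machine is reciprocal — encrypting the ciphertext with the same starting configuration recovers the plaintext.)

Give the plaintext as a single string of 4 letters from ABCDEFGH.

Char 1 ('A'): step: R->4, L=6; A->plug->A->R->C->L->F->refl->C->L'->E->R'->C->plug->C
Char 2 ('D'): step: R->5, L=6; D->plug->D->R->E->L->C->refl->F->L'->C->R'->A->plug->A
Char 3 ('H'): step: R->6, L=6; H->plug->G->R->A->L->G->refl->H->L'->F->R'->B->plug->B
Char 4 ('D'): step: R->7, L=6; D->plug->D->R->G->L->A->refl->B->L'->H->R'->F->plug->F

Answer: CABF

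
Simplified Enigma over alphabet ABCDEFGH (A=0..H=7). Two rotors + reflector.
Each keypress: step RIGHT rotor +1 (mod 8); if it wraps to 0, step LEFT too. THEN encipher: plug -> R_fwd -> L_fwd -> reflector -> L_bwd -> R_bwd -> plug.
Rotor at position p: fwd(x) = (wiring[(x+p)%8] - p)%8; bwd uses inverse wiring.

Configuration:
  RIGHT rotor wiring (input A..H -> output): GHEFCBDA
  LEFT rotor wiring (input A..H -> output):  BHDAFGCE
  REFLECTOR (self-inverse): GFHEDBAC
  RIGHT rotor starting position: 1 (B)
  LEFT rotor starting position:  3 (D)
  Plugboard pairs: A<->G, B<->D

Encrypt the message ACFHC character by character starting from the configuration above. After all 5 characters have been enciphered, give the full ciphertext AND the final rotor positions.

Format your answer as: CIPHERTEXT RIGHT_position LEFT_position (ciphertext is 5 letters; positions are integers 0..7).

Char 1 ('A'): step: R->2, L=3; A->plug->G->R->E->L->B->refl->F->L'->A->R'->C->plug->C
Char 2 ('C'): step: R->3, L=3; C->plug->C->R->G->L->E->refl->D->L'->C->R'->A->plug->G
Char 3 ('F'): step: R->4, L=3; F->plug->F->R->D->L->H->refl->C->L'->B->R'->H->plug->H
Char 4 ('H'): step: R->5, L=3; H->plug->H->R->F->L->G->refl->A->L'->H->R'->F->plug->F
Char 5 ('C'): step: R->6, L=3; C->plug->C->R->A->L->F->refl->B->L'->E->R'->G->plug->A
Final: ciphertext=CGHFA, RIGHT=6, LEFT=3

Answer: CGHFA 6 3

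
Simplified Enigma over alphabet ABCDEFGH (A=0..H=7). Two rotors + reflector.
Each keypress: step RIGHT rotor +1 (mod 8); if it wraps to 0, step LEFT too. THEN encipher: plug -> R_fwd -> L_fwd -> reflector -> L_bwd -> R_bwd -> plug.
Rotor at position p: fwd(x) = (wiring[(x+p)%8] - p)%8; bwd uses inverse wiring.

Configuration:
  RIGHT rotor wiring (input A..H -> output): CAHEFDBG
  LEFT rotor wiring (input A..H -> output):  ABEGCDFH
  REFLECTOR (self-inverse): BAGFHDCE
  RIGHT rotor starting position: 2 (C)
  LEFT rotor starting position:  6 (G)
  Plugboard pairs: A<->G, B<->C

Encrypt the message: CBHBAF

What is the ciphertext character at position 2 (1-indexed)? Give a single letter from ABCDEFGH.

Char 1 ('C'): step: R->3, L=6; C->plug->B->R->C->L->C->refl->G->L'->E->R'->H->plug->H
Char 2 ('B'): step: R->4, L=6; B->plug->C->R->F->L->A->refl->B->L'->B->R'->A->plug->G

G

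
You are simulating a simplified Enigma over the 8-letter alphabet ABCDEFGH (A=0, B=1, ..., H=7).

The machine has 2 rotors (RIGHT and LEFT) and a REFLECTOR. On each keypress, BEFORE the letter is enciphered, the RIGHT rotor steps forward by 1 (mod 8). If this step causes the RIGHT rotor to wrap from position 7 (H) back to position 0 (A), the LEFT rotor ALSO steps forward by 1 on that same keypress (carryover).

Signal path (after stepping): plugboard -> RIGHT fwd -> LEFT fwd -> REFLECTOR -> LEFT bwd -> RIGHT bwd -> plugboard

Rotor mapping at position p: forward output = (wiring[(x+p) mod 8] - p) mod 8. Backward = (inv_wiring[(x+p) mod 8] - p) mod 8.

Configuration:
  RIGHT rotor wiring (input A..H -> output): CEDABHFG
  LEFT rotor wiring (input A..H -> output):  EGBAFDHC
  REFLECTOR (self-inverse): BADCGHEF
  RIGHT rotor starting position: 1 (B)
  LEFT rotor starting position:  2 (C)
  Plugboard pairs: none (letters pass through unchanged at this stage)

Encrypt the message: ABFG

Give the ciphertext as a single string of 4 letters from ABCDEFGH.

Answer: CDHD

Derivation:
Char 1 ('A'): step: R->2, L=2; A->plug->A->R->B->L->G->refl->E->L'->H->R'->C->plug->C
Char 2 ('B'): step: R->3, L=2; B->plug->B->R->G->L->C->refl->D->L'->C->R'->D->plug->D
Char 3 ('F'): step: R->4, L=2; F->plug->F->R->A->L->H->refl->F->L'->E->R'->H->plug->H
Char 4 ('G'): step: R->5, L=2; G->plug->G->R->D->L->B->refl->A->L'->F->R'->D->plug->D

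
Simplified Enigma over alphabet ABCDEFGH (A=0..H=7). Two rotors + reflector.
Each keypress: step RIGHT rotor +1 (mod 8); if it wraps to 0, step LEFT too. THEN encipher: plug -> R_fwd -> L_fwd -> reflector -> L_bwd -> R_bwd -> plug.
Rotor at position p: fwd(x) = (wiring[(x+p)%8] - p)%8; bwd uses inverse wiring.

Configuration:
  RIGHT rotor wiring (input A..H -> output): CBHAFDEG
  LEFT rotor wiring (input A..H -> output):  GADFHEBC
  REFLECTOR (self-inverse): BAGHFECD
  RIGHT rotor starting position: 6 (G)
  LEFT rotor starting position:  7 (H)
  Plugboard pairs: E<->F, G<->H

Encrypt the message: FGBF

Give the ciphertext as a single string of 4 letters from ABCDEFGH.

Char 1 ('F'): step: R->7, L=7; F->plug->E->R->B->L->H->refl->D->L'->A->R'->D->plug->D
Char 2 ('G'): step: R->0, L->0 (L advanced); G->plug->H->R->G->L->B->refl->A->L'->B->R'->B->plug->B
Char 3 ('B'): step: R->1, L=0; B->plug->B->R->G->L->B->refl->A->L'->B->R'->H->plug->G
Char 4 ('F'): step: R->2, L=0; F->plug->E->R->C->L->D->refl->H->L'->E->R'->F->plug->E

Answer: DBGE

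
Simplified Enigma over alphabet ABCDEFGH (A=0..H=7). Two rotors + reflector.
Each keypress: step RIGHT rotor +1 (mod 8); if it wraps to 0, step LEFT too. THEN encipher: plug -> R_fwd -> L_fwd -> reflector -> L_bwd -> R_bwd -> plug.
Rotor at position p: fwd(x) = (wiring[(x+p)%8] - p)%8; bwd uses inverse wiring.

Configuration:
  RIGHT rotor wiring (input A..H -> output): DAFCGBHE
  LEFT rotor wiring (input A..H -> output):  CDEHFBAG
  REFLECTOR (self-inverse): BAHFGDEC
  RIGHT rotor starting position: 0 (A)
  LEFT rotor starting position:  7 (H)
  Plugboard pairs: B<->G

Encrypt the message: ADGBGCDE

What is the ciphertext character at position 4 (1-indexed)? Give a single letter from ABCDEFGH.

Char 1 ('A'): step: R->1, L=7; A->plug->A->R->H->L->B->refl->A->L'->E->R'->B->plug->G
Char 2 ('D'): step: R->2, L=7; D->plug->D->R->H->L->B->refl->A->L'->E->R'->C->plug->C
Char 3 ('G'): step: R->3, L=7; G->plug->B->R->D->L->F->refl->D->L'->B->R'->E->plug->E
Char 4 ('B'): step: R->4, L=7; B->plug->G->R->B->L->D->refl->F->L'->D->R'->C->plug->C

C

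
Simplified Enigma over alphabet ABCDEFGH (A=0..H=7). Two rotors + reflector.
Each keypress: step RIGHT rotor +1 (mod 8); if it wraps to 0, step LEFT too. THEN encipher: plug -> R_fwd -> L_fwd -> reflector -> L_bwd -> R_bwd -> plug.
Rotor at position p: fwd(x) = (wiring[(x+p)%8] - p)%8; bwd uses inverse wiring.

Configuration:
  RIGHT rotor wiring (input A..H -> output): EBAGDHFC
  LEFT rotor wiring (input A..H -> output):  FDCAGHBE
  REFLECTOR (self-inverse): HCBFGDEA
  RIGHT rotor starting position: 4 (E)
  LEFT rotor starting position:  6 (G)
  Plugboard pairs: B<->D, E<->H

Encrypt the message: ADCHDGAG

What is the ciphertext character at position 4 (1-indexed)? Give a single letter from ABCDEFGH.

Char 1 ('A'): step: R->5, L=6; A->plug->A->R->C->L->H->refl->A->L'->G->R'->H->plug->E
Char 2 ('D'): step: R->6, L=6; D->plug->B->R->E->L->E->refl->G->L'->B->R'->H->plug->E
Char 3 ('C'): step: R->7, L=6; C->plug->C->R->C->L->H->refl->A->L'->G->R'->H->plug->E
Char 4 ('H'): step: R->0, L->7 (L advanced); H->plug->E->R->D->L->D->refl->F->L'->A->R'->C->plug->C

C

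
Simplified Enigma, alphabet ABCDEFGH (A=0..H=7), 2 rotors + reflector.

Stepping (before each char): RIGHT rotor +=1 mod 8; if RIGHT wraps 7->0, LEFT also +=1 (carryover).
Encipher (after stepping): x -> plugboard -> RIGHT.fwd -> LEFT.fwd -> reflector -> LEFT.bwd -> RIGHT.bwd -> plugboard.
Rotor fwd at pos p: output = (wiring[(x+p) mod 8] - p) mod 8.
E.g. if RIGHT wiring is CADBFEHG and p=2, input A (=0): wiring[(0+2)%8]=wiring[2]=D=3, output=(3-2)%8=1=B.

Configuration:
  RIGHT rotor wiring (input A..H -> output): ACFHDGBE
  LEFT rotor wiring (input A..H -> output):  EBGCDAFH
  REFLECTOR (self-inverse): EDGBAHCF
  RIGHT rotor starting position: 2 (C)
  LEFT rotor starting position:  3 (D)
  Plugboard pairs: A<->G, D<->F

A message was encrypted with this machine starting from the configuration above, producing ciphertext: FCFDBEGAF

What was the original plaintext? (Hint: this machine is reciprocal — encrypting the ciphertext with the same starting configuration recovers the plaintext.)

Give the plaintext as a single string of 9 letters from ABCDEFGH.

Char 1 ('F'): step: R->3, L=3; F->plug->D->R->G->L->G->refl->C->L'->D->R'->C->plug->C
Char 2 ('C'): step: R->4, L=3; C->plug->C->R->F->L->B->refl->D->L'->H->R'->A->plug->G
Char 3 ('F'): step: R->5, L=3; F->plug->D->R->D->L->C->refl->G->L'->G->R'->H->plug->H
Char 4 ('D'): step: R->6, L=3; D->plug->F->R->B->L->A->refl->E->L'->E->R'->D->plug->F
Char 5 ('B'): step: R->7, L=3; B->plug->B->R->B->L->A->refl->E->L'->E->R'->F->plug->D
Char 6 ('E'): step: R->0, L->4 (L advanced); E->plug->E->R->D->L->D->refl->B->L'->C->R'->B->plug->B
Char 7 ('G'): step: R->1, L=4; G->plug->A->R->B->L->E->refl->A->L'->E->R'->B->plug->B
Char 8 ('A'): step: R->2, L=4; A->plug->G->R->G->L->C->refl->G->L'->H->R'->E->plug->E
Char 9 ('F'): step: R->3, L=4; F->plug->D->R->G->L->C->refl->G->L'->H->R'->G->plug->A

Answer: CGHFDBBEA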